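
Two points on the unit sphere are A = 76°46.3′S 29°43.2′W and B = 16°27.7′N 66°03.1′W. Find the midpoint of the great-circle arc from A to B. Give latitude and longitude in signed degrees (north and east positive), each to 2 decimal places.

Central angle δ = 1.6700 rad. Interpolating on the sphere with fraction f = 0.5:
P = [sin((1−f)δ)·A + sin(fδ)·B] / sin δ = 0.7450·A + 0.7450·B in Cartesian coordinates,
giving P = (0.4380, -0.7374, -0.5141), i.e. latitude -30.94°, longitude -59.29°.

-30.94°, -59.29°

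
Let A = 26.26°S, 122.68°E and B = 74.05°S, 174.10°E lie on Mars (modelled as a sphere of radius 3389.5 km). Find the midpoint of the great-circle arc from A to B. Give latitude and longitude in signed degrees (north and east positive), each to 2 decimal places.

Central angle δ = 0.9532 rad. Interpolating on the sphere with fraction f = 0.5:
P = [sin((1−f)δ)·A + sin(fδ)·B] / sin δ = 0.5627·A + 0.5627·B in Cartesian coordinates,
giving P = (-0.4263, 0.4406, -0.7900), i.e. latitude -52.19°, longitude 134.05°.

-52.19°, 134.05°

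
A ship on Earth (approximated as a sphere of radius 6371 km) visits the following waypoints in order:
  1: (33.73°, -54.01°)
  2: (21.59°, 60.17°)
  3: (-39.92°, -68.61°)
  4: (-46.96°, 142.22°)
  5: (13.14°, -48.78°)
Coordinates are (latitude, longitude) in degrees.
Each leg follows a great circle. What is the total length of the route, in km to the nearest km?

51521 km

Leg 1→2: central angle 1.6835 rad, distance 10725.4 km.
Leg 2→3: central angle 2.3224 rad, distance 14795.8 km.
Leg 3→4: central angle 1.5513 rad, distance 9883.0 km.
Leg 4→5: central angle 2.5297 rad, distance 16116.9 km.
Total: 10725.4 + 14795.8 + 9883.0 + 16116.9 ≈ 51521 km.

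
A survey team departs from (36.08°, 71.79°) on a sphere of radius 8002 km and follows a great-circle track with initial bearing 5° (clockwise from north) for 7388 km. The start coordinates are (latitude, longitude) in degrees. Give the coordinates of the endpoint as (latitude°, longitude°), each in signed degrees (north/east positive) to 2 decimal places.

85.86°, 146.04°

Angular distance δ = d/R = 7388/8002 = 0.92327 rad; initial bearing θ = 0.0873 rad.
sin φ₂ = sin φ₁ cos δ + cos φ₁ sin δ cos θ = (0.5889)(0.6032) + (0.8082)(0.7976)(0.9962) = 0.9974, so φ₂ = 85.86°.
Δλ = atan2(sin θ sin δ cos φ₁, cos δ − sin φ₁ sin φ₂) = atan2(0.0562, 0.0158) = 74.255°.
λ₂ = 71.790° + 74.255° = 146.04°.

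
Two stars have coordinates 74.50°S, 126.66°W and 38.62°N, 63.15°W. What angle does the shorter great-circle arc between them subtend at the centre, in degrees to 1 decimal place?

120.6°

In radians: φ₁ = -1.3003, φ₂ = 0.6740, Δλ = 63.510° = 1.1085 rad.
Haversine: a = sin²(Δφ/2) + cos φ₁ cos φ₂ sin²(Δλ/2) = 0.6963 + (0.2672)(0.7813)(0.2770) = 0.75416.
Central angle c = 2·arcsin(√a) = 2.10403 rad.
So the angular separation is 120.6°.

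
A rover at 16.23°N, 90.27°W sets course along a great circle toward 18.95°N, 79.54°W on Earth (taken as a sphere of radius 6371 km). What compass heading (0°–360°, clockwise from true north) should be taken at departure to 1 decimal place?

With φ₁ = 0.2833, φ₂ = 0.3307, Δλ = 0.1873 rad, the forward-azimuth formula gives
θ = atan2( sin Δλ cos φ₂ , cos φ₁ sin φ₂ − sin φ₁ cos φ₂ cos Δλ ) = atan2(0.1761, 0.0521) = 73.52°.
So the initial bearing is 73.5°.

73.5°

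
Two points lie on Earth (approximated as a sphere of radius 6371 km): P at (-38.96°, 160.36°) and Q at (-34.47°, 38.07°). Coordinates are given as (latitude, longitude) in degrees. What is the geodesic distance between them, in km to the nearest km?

Let φ₁ = -0.6800 rad, φ₂ = -0.6016 rad, and Δλ = -2.1344 rad.
cos c = sin φ₁ sin φ₂ + cos φ₁ cos φ₂ cos Δλ = (-0.6288)(-0.5660) + (0.7776)(0.8244)(-0.5342) = 0.01342,
so c = arccos(0.01342) = 1.55738 rad.
Distance = R·c = 6371 × 1.5574 ≈ 9922 km.

9922 km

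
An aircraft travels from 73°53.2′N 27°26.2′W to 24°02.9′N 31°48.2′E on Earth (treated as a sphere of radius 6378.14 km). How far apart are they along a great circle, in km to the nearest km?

Let φ₁ = 1.2896 rad, φ₂ = 0.4197 rad, and Δλ = 1.0339 rad.
Haversine: a = sin²(Δφ/2) + cos φ₁ cos φ₂ sin²(Δλ/2) = 0.1775 + (0.2775)(0.9132)(0.2443) = 0.23944.
Central angle c = 2·arcsin(√a) = 1.02263 rad.
Distance = R·c = 6378.14 × 1.0226 ≈ 6522 km.

6522 km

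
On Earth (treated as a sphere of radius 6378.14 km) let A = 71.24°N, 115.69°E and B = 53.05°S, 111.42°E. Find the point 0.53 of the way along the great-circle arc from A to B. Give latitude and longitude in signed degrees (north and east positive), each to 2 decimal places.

5.37°, 112.84°

The central angle between A and B is δ = 2.1699 rad.
With f = 0.53, the slerp weights are sin((1−f)δ)/sin δ = 1.0317 and sin(fδ)/sin δ = 1.1053.
Weighted sum of the unit vectors: (1.0317)·(-0.1394,0.2898,0.9469) + (1.1053)·(-0.2195,0.5596,-0.7992) = (-0.3865, 0.9175, 0.0936).
Converting back: φ = atan2(z, √(x²+y²)) = 5.37°, λ = atan2(y, x) = 112.84°.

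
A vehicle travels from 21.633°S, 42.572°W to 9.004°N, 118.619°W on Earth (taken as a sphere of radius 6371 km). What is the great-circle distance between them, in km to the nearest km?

Let φ₁ = -0.3776 rad, φ₂ = 0.1571 rad, and Δλ = -1.3273 rad.
Haversine: a = sin²(Δφ/2) + cos φ₁ cos φ₂ sin²(Δλ/2) = 0.0698 + (0.9296)(0.9877)(0.3794) = 0.41816.
Central angle c = 2·arcsin(√a) = 1.40637 rad.
Distance = R·c = 6371 × 1.4064 ≈ 8960 km.

8960 km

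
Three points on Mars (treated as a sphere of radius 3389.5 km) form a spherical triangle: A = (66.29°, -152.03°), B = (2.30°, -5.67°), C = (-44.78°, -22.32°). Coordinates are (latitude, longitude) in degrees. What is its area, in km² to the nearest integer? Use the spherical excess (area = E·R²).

Side lengths (central angles): a = 0.8616, b = 2.5451, c = 1.8731 rad; semiperimeter s = 2.6399.
By l'Huilier's theorem, tan(E/4) = √[tan(s/2) tan((s−a)/2) tan((s−b)/2) tan((s−c)/2)], giving spherical excess E = 1.1783 rad.
Area = E·R² = 1.1783 × (3389.5)² ≈ 13536672 km².

13536672 km²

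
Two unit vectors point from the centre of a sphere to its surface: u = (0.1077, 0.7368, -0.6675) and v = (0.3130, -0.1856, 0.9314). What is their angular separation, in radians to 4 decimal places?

u·v = -0.7247; |u| = 1.0000, |v| = 1.0000.
cos θ = (u·v)/(|u||v|) = -0.7248, so θ = 2.3815 rad.

2.3815 rad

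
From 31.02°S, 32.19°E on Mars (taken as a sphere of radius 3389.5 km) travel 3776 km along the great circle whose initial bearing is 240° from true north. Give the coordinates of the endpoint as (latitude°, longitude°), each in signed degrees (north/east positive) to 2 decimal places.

Angular distance δ = d/R = 3776/3389.5 = 1.11403 rad; initial bearing θ = 4.1888 rad.
sin φ₂ = sin φ₁ cos δ + cos φ₁ sin δ cos θ = (-0.5153)(0.4410) + (0.8570)(0.8975)(-0.5000) = -0.6119, so φ₂ = -37.72°.
Δλ = atan2(sin θ sin δ cos φ₁, cos δ − sin φ₁ sin φ₂) = atan2(-0.6661, 0.1257) = -79.310°.
λ₂ = 32.190° − 79.310° = -47.12°.

-37.72°, -47.12°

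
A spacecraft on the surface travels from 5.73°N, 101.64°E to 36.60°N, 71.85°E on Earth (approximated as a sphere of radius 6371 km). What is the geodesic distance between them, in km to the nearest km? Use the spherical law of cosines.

4578 km

In radians: φ₁ = 0.1000, φ₂ = 0.6388, Δλ = -29.790° = -0.5199 rad.
cos c = sin φ₁ sin φ₂ + cos φ₁ cos φ₂ cos Δλ = (0.0998)(0.5962) + (0.9950)(0.8028)(0.8679) = 0.75277,
so c = arccos(0.75277) = 0.71853 rad.
Distance = R·c = 6371 × 0.7185 ≈ 4578 km.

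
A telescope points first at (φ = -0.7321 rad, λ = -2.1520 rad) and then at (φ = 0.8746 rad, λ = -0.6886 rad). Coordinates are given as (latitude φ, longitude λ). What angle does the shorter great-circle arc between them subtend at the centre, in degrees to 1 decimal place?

With latitudes φ₁ = -41.946°, φ₂ = 50.111° and longitude difference Δλ = 83.847°:
cos c = sin φ₁ sin φ₂ + cos φ₁ cos φ₂ cos Δλ = (-0.6684)(0.7673) + (0.7438)(0.6413)(0.1072) = -0.46175,
so c = arccos(-0.46175) = 2.05077 rad.
So the angular separation is 117.5°.

117.5°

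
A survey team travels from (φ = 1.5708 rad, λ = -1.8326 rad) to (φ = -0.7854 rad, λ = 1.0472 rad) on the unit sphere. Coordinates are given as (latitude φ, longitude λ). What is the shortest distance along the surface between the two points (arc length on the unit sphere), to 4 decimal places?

2.3562

In radians: φ₁ = 1.5708, φ₂ = -0.7854, Δλ = 165.000° = 2.8798 rad.
cos c = sin φ₁ sin φ₂ + cos φ₁ cos φ₂ cos Δλ = (1.0000)(-0.7071) + (-0.0000)(0.7071)(-0.9659) = -0.70711,
so c = arccos(-0.70711) = 2.35619 rad.
On the unit sphere the arc length equals the central angle: 2.3562.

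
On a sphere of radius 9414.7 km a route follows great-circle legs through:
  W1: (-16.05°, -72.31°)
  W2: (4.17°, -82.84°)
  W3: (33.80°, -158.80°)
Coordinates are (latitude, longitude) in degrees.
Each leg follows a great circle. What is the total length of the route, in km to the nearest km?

16230 km

Leg W1→W2: central angle 0.3970 rad, distance 3737.5 km.
Leg W2→W3: central angle 1.3269 rad, distance 12492.1 km.
Total: 3737.5 + 12492.1 ≈ 16230 km.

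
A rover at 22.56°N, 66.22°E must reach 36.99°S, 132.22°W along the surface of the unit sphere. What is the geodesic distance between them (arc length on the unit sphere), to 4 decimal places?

2.7668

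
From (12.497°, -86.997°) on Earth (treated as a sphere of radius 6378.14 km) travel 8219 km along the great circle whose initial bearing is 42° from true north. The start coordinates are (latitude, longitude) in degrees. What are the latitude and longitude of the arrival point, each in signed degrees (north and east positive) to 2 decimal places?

Angular distance δ = d/R = 8219/6378.14 = 1.28862 rad; initial bearing θ = 0.7330 rad.
sin φ₂ = sin φ₁ cos δ + cos φ₁ sin δ cos θ = (0.2164)(0.2784) + (0.9763)(0.9605)(0.7431) = 0.7571, so φ₂ = 49.21°.
Δλ = atan2(sin θ sin δ cos φ₁, cos δ − sin φ₁ sin φ₂) = atan2(0.6274, 0.1146) = 79.648°.
λ₂ = -86.997° + 79.648° = -7.35°.

49.21°, -7.35°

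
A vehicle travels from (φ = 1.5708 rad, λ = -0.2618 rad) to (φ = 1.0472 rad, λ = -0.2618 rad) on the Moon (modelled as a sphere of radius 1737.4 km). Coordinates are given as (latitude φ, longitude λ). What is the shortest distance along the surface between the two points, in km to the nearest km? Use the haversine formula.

Let φ₁ = 1.5708 rad, φ₂ = 1.0472 rad, and Δλ = 0.0000 rad.
Haversine: a = sin²(Δφ/2) + cos φ₁ cos φ₂ sin²(Δλ/2) = 0.0670 + (-0.0000)(0.5000)(0.0000) = 0.06699.
Central angle c = 2·arcsin(√a) = 0.52360 rad.
Distance = R·c = 1737.4 × 0.5236 ≈ 910 km.

910 km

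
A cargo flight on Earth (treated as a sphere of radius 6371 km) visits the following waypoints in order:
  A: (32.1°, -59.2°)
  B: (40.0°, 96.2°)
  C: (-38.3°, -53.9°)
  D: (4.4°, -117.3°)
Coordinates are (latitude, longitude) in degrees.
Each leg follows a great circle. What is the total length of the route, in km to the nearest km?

Leg A→B: central angle 1.8219 rad, distance 11607.2 km.
Leg B→C: central angle 2.7377 rad, distance 17441.9 km.
Leg C→D: central angle 1.2632 rad, distance 8047.6 km.
Total: 11607.2 + 17441.9 + 8047.6 ≈ 37097 km.

37097 km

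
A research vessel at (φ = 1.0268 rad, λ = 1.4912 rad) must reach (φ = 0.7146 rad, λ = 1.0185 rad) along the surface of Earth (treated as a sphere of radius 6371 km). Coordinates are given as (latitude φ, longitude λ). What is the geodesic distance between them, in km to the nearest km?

With latitudes φ₁ = 58.831°, φ₂ = 40.944° and longitude difference Δλ = -27.084°:
Haversine: a = sin²(Δφ/2) + cos φ₁ cos φ₂ sin²(Δλ/2) = 0.0242 + (0.5176)(0.7554)(0.0548) = 0.04560.
Central angle c = 2·arcsin(√a) = 0.43042 rad.
Distance = R·c = 6371 × 0.4304 ≈ 2742 km.

2742 km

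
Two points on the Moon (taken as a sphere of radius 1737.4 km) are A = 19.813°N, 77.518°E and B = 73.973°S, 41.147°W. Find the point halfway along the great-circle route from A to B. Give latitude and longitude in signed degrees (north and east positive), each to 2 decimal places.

The central angle between A and B is δ = 2.0380 rad.
With f = 0.5, the slerp weights are sin((1−f)δ)/sin δ = 0.9538 and sin(fδ)/sin δ = 0.9538.
Weighted sum of the unit vectors: (0.9538)·(0.2033,0.9186,0.3390) + (0.9538)·(0.2079,-0.1817,-0.9611) = (0.3922, 0.7028, -0.5934).
Converting back: φ = atan2(z, √(x²+y²)) = -36.40°, λ = atan2(y, x) = 60.84°.

-36.40°, 60.84°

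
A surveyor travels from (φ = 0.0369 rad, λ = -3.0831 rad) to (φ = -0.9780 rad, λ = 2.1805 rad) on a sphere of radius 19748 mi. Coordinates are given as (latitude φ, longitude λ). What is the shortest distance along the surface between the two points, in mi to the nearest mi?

25789 mi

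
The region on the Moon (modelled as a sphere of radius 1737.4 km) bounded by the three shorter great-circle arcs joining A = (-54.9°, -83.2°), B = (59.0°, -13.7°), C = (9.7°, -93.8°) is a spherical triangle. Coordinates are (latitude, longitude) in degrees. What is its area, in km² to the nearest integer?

2883678 km²

Side lengths (central angles): a = 1.3370, b = 1.1382, c = 2.2113 rad; semiperimeter s = 2.3432.
By l'Huilier's theorem, tan(E/4) = √[tan(s/2) tan((s−a)/2) tan((s−b)/2) tan((s−c)/2)], giving spherical excess E = 0.9553 rad.
Area = E·R² = 0.9553 × (1737.4)² ≈ 2883678 km².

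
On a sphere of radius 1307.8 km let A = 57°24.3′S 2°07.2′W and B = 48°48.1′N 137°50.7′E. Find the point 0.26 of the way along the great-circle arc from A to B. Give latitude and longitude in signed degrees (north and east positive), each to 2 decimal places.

-41.21°, 57.02°

The central angle between A and B is δ = 2.7036 rad.
With f = 0.26, the slerp weights are sin((1−f)δ)/sin δ = 2.1432 and sin(fδ)/sin δ = 1.5241.
Weighted sum of the unit vectors: (2.1432)·(0.5383,-0.0199,-0.8425) + (1.5241)·(-0.4883,0.4421,0.7524) = (0.4095, 0.6311, -0.6588).
Converting back: φ = atan2(z, √(x²+y²)) = -41.21°, λ = atan2(y, x) = 57.02°.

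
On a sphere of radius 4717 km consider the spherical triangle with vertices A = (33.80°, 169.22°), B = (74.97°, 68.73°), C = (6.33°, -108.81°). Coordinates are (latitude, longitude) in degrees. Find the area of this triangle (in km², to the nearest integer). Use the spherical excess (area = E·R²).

21955494 km²

Side lengths (central angles): a = 1.7224, b = 1.3932, c = 1.0495 rad; semiperimeter s = 2.0825.
By l'Huilier's theorem, tan(E/4) = √[tan(s/2) tan((s−a)/2) tan((s−b)/2) tan((s−c)/2)], giving spherical excess E = 0.9868 rad.
Area = E·R² = 0.9868 × (4717)² ≈ 21955494 km².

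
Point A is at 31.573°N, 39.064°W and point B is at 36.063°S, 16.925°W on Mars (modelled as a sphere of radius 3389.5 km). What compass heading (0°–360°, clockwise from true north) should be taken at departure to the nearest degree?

161°

With φ₁ = 0.5511, φ₂ = -0.6294, Δλ = 0.3864 rad, the forward-azimuth formula gives
θ = atan2( sin Δλ cos φ₂ , cos φ₁ sin φ₂ − sin φ₁ cos φ₂ cos Δλ ) = atan2(0.3046, -0.8936) = 161.17°.
So the initial bearing is 161°.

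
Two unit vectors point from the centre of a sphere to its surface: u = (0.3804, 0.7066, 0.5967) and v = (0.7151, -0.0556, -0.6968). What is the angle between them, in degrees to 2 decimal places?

u·v = -0.1830; |u| = 1.0000, |v| = 1.0000.
cos θ = (u·v)/(|u||v|) = -0.1830, so θ = 100.55°.

100.55°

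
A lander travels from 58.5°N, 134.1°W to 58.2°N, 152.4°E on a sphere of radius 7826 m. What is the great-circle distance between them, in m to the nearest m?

4999 m

Let φ₁ = 1.0210 rad, φ₂ = 1.0158 rad, and Δλ = -1.2828 rad.
cos c = sin φ₁ sin φ₂ + cos φ₁ cos φ₂ cos Δλ = (0.8526)(0.8499) + (0.5225)(0.5270)(0.2840) = 0.80285,
so c = arccos(0.80285) = 0.63873 rad.
Distance = R·c = 7826 × 0.6387 ≈ 4999 m.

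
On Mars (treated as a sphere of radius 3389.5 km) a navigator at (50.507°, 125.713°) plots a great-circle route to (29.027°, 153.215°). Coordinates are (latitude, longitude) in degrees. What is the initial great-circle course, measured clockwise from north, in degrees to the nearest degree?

126°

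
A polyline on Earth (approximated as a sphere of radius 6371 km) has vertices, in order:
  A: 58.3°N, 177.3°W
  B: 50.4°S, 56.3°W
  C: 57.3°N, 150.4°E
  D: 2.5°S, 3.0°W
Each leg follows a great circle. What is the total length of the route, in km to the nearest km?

47829 km

Leg A→B: central angle 2.5465 rad, distance 16223.5 km.
Leg B→C: central angle 2.8440 rad, distance 18119.0 km.
Leg C→D: central angle 2.1168 rad, distance 13486.3 km.
Total: 16223.5 + 18119.0 + 13486.3 ≈ 47829 km.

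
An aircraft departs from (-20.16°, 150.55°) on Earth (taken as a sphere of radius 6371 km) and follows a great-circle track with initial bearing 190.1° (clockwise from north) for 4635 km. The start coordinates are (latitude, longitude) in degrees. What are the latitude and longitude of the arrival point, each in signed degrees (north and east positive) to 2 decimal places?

Angular distance δ = d/R = 4635/6371 = 0.72752 rad; initial bearing θ = 3.3179 rad.
sin φ₂ = sin φ₁ cos δ + cos φ₁ sin δ cos θ = (-0.3446)(0.7468) + (0.9387)(0.6650)(-0.9845) = -0.8720, so φ₂ = -60.69°.
Δλ = atan2(sin θ sin δ cos φ₁, cos δ − sin φ₁ sin φ₂) = atan2(-0.1095, 0.4463) = -13.782°.
λ₂ = 150.550° − 13.782° = 136.77°.

-60.69°, 136.77°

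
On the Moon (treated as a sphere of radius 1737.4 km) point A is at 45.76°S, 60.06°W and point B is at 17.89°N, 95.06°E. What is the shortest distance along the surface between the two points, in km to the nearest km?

4407 km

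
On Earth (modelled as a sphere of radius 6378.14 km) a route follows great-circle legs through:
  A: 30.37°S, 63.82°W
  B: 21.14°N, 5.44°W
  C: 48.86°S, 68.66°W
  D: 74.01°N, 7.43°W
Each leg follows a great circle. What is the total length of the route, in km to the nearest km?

32885 km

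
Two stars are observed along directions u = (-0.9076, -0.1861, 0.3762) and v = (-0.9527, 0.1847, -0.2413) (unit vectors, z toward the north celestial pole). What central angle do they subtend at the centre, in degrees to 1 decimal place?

42.3°

u·v = 0.7395; |u| = 0.9999, |v| = 1.0000.
cos θ = (u·v)/(|u||v|) = 0.7396, so θ = 42.3°.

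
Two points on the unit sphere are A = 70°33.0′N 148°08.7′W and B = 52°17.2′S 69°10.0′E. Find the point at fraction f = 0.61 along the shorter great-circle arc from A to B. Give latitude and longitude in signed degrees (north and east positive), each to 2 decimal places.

The central angle between A and B is δ = 2.7091 rad.
With f = 0.61, the slerp weights are sin((1−f)δ)/sin δ = 2.0775 and sin(fδ)/sin δ = 2.3781.
Weighted sum of the unit vectors: (2.0775)·(-0.2828,-0.1757,0.9429) + (2.3781)·(0.2176,0.5717,-0.7911) = (-0.0702, 0.9945, 0.0777).
Converting back: φ = atan2(z, √(x²+y²)) = 4.45°, λ = atan2(y, x) = 94.04°.

4.45°, 94.04°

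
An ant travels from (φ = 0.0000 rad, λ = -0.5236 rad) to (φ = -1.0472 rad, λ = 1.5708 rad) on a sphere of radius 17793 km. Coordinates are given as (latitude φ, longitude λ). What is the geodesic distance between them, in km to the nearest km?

With latitudes φ₁ = 0.000°, φ₂ = -60.000° and longitude difference Δλ = 120.000°:
Haversine: a = sin²(Δφ/2) + cos φ₁ cos φ₂ sin²(Δλ/2) = 0.2500 + (1.0000)(0.5000)(0.7500) = 0.62500.
Central angle c = 2·arcsin(√a) = 1.82348 rad.
Distance = R·c = 17793 × 1.8235 ≈ 32445 km.

32445 km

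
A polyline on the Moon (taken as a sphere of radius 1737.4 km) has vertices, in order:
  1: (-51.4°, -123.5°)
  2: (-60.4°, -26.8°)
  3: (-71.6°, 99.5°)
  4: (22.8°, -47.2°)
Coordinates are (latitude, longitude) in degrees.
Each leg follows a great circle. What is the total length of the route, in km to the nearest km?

Leg 1→2: central angle 0.8716 rad, distance 1514.4 km.
Leg 2→3: central angle 0.7485 rad, distance 1300.4 km.
Leg 3→4: central angle 2.2280 rad, distance 3870.9 km.
Total: 1514.4 + 1300.4 + 3870.9 ≈ 6686 km.

6686 km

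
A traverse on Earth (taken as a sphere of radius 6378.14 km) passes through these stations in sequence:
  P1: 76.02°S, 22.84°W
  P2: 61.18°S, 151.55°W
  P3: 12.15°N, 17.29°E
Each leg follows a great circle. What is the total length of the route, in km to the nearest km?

18844 km

Leg P1→P2: central angle 0.6803 rad, distance 4339.3 km.
Leg P2→P3: central angle 2.2741 rad, distance 14504.6 km.
Total: 4339.3 + 14504.6 ≈ 18844 km.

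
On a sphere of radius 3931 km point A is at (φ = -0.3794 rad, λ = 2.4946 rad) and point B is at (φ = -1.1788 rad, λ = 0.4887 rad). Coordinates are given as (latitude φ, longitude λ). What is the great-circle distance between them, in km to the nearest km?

With latitudes φ₁ = -21.738°, φ₂ = -67.540° and longitude difference Δλ = -114.930°:
cos c = sin φ₁ sin φ₂ + cos φ₁ cos φ₂ cos Δλ = (-0.3704)(-0.9241) + (0.9289)(0.3820)(-0.4215) = 0.19269,
so c = arccos(0.19269) = 1.37689 rad.
Distance = R·c = 3931 × 1.3769 ≈ 5413 km.

5413 km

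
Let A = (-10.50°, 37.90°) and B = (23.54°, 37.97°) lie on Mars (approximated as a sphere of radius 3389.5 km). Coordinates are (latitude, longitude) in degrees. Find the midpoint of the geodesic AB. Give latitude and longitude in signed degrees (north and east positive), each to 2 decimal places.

6.52°, 37.93°

The central angle between A and B is δ = 0.5941 rad.
With f = 0.5, the slerp weights are sin((1−f)δ)/sin δ = 0.5229 and sin(fδ)/sin δ = 0.5229.
Weighted sum of the unit vectors: (0.5229)·(0.7759,0.6040,-0.1822) + (0.5229)·(0.7227,0.5640,0.3994) = (0.7836, 0.6108, 0.1136).
Converting back: φ = atan2(z, √(x²+y²)) = 6.52°, λ = atan2(y, x) = 37.93°.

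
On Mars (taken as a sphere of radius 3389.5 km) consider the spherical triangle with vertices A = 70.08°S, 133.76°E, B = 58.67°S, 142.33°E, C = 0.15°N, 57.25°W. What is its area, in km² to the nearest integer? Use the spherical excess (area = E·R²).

Side lengths (central angles): a = 2.0853, b = 1.9144, c = 0.2089 rad; semiperimeter s = 2.1043.
By l'Huilier's theorem, tan(E/4) = √[tan(s/2) tan((s−a)/2) tan((s−b)/2) tan((s−c)/2)], giving spherical excess E = 0.1877 rad.
Area = E·R² = 0.1877 × (3389.5)² ≈ 2156509 km².

2156509 km²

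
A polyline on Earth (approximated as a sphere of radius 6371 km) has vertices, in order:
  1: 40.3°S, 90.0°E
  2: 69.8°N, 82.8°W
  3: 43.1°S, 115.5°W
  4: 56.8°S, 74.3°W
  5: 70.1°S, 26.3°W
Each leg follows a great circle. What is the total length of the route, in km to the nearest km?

Leg 1→2: central angle 2.6225 rad, distance 16708.1 km.
Leg 2→3: central angle 2.0143 rad, distance 12832.9 km.
Leg 3→4: central angle 0.5104 rad, distance 3251.6 km.
Leg 4→5: central angle 0.4239 rad, distance 2700.4 km.
Total: 16708.1 + 12832.9 + 3251.6 + 2700.4 ≈ 35493 km.

35493 km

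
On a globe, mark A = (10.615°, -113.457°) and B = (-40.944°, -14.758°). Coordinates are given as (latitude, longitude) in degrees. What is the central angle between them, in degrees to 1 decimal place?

With latitudes φ₁ = 10.615°, φ₂ = -40.944° and longitude difference Δλ = 98.699°:
cos c = sin φ₁ sin φ₂ + cos φ₁ cos φ₂ cos Δλ = (0.1842)(-0.6553) + (0.9829)(0.7554)(-0.1512) = -0.23300,
so c = arccos(-0.23300) = 1.80596 rad.
So the angular separation is 103.5°.

103.5°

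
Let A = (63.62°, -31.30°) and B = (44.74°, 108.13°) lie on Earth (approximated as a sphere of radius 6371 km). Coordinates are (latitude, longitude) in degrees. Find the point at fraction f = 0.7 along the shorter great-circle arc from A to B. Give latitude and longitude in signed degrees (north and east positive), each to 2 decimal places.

63.22°, 94.28°

Central angle δ = 1.1692 rad. Interpolating on the sphere with fraction f = 0.7:
P = [sin((1−f)δ)·A + sin(fδ)·B] / sin δ = 0.3733·A + 0.7932·B in Cartesian coordinates,
giving P = (-0.0336, 0.4493, 0.8928), i.e. latitude 63.22°, longitude 94.28°.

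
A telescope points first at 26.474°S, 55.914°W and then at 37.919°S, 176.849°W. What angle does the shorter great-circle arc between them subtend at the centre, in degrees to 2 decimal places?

95.11°

With latitudes φ₁ = -26.474°, φ₂ = -37.919° and longitude difference Δλ = -120.935°:
Haversine: a = sin²(Δφ/2) + cos φ₁ cos φ₂ sin²(Δλ/2) = 0.0099 + (0.8951)(0.7889)(0.7570) = 0.54453.
Central angle c = 2·arcsin(√a) = 1.65996 rad.
So the angular separation is 95.11°.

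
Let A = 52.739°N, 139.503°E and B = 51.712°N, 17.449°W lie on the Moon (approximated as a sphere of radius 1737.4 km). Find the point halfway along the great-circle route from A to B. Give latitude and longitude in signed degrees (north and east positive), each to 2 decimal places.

The central angle between A and B is δ = 1.2875 rad.
With f = 0.5, the slerp weights are sin((1−f)δ)/sin δ = 0.6251 and sin(fδ)/sin δ = 0.6251.
Weighted sum of the unit vectors: (0.6251)·(-0.4604,0.3932,0.7959) + (0.6251)·(0.5911,-0.1858,0.7849) = (0.0817, 0.1296, 0.9882).
Converting back: φ = atan2(z, √(x²+y²)) = 81.19°, λ = atan2(y, x) = 57.78°.

81.19°, 57.78°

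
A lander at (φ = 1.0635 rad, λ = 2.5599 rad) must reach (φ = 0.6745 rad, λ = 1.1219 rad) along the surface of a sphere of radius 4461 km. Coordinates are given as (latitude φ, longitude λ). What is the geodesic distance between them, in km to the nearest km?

4158 km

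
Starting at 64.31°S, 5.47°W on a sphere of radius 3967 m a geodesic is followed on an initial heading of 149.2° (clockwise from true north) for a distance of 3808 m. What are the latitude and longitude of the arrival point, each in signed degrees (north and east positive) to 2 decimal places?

-55.28°, 127.11°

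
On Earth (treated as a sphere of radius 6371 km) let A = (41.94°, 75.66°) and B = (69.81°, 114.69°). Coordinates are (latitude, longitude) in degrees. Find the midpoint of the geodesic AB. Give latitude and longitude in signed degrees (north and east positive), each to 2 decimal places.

57.21°, 87.78°

Central angle δ = 0.5976 rad. Interpolating on the sphere with fraction f = 0.5:
P = [sin((1−f)δ)·A + sin(fδ)·B] / sin δ = 0.5232·A + 0.5232·B in Cartesian coordinates,
giving P = (0.0210, 0.5411, 0.8407), i.e. latitude 57.21°, longitude 87.78°.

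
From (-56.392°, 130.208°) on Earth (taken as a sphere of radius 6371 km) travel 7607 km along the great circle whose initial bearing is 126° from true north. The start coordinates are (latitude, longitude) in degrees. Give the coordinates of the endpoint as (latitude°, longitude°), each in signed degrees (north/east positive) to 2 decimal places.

Angular distance δ = d/R = 7607/6371 = 1.19400 rad; initial bearing θ = 2.1991 rad.
sin φ₂ = sin φ₁ cos δ + cos φ₁ sin δ cos θ = (-0.8328)(0.3679) + (0.5535)(0.9298)(-0.5878) = -0.6090, so φ₂ = -37.51°.
Δλ = atan2(sin θ sin δ cos φ₁, cos δ − sin φ₁ sin φ₂) = atan2(0.4164, -0.1392) = 108.488°.
λ₂ = 130.208° + 108.488° = 238.70° → -121.30° after wrapping to (−180°, 180°].

-37.51°, -121.30°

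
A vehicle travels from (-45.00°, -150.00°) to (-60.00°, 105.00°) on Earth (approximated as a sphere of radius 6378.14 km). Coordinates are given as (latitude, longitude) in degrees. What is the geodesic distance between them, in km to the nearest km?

In radians: φ₁ = -0.7854, φ₂ = -1.0472, Δλ = -105.000° = -1.8326 rad.
Haversine: a = sin²(Δφ/2) + cos φ₁ cos φ₂ sin²(Δλ/2) = 0.0170 + (0.7071)(0.5000)(0.6294) = 0.23957.
Central angle c = 2·arcsin(√a) = 1.02293 rad.
Distance = R·c = 6378.14 × 1.0229 ≈ 6524 km.

6524 km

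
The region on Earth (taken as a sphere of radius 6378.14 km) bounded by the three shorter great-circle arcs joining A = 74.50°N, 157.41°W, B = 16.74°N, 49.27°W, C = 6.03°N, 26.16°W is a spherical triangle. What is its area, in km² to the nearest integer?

13040484 km²

Side lengths (central angles): a = 0.4367, b = 1.6449, c = 1.3716 rad; semiperimeter s = 1.7266.
By l'Huilier's theorem, tan(E/4) = √[tan(s/2) tan((s−a)/2) tan((s−b)/2) tan((s−c)/2)], giving spherical excess E = 0.3206 rad.
Area = E·R² = 0.3206 × (6378.14)² ≈ 13040484 km².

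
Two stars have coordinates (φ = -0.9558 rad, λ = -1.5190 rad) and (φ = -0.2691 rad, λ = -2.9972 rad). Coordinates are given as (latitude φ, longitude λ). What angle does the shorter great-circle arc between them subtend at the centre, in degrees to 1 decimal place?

With latitudes φ₁ = -54.763°, φ₂ = -15.418° and longitude difference Δλ = -84.695°:
cos c = sin φ₁ sin φ₂ + cos φ₁ cos φ₂ cos Δλ = (-0.8168)(-0.2659) + (0.5770)(0.9640)(0.0925) = 0.26858,
so c = arccos(0.26858) = 1.29888 rad.
So the angular separation is 74.4°.

74.4°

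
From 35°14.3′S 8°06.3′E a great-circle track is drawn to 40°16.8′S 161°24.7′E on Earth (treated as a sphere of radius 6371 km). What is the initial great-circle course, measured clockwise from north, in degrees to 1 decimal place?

159.6°

Δλ = 153.307° = 2.6757 rad.
y = sin Δλ · cos φ₂ = (0.4492)(0.7629) = 0.3427
x = cos φ₁ sin φ₂ − sin φ₁ cos φ₂ cos Δλ = (0.8168)(-0.6465) − (-0.5770)(0.7629)(-0.8934) = -0.9213
θ = atan2(y, x) = 159.60°, so the bearing is 159.6°.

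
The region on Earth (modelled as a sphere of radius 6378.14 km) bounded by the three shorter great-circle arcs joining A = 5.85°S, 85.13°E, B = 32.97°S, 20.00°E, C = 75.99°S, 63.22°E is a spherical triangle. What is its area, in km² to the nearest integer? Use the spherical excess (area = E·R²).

22157094 km²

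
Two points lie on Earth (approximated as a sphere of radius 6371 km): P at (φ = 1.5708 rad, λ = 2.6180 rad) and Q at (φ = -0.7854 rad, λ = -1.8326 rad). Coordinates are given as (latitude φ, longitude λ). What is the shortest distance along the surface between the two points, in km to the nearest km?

With latitudes φ₁ = 90.000°, φ₂ = -45.000° and longitude difference Δλ = 104.999°:
cos c = sin φ₁ sin φ₂ + cos φ₁ cos φ₂ cos Δλ = (1.0000)(-0.7071) + (-0.0000)(0.7071)(-0.2588) = -0.70711,
so c = arccos(-0.70711) = 2.35620 rad.
Distance = R·c = 6371 × 2.3562 ≈ 15011 km.

15011 km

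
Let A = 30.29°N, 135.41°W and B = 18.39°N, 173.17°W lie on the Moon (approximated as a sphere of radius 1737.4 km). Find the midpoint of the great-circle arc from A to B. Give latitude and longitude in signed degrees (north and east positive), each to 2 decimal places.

25.55°, -155.21°

Central angle δ = 0.6319 rad. Interpolating on the sphere with fraction f = 0.5:
P = [sin((1−f)δ)·A + sin(fδ)·B] / sin δ = 0.5260·A + 0.5260·B in Cartesian coordinates,
giving P = (-0.8191, -0.3782, 0.4313), i.e. latitude 25.55°, longitude -155.21°.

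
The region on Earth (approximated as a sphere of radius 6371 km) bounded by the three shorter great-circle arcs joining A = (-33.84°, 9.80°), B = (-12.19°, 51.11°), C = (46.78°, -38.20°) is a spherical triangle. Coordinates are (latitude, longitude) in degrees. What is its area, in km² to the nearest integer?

33176802 km²

Side lengths (central angles): a = 1.7171, b = 1.5960, c = 0.7562 rad; semiperimeter s = 2.0347.
By l'Huilier's theorem, tan(E/4) = √[tan(s/2) tan((s−a)/2) tan((s−b)/2) tan((s−c)/2)], giving spherical excess E = 0.8174 rad.
Area = E·R² = 0.8174 × (6371)² ≈ 33176802 km².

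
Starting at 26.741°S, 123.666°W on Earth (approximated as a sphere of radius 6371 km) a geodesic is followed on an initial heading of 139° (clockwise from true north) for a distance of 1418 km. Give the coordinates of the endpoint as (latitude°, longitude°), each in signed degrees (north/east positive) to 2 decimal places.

Angular distance δ = d/R = 1418/6371 = 0.22257 rad; initial bearing θ = 2.4260 rad.
sin φ₂ = sin φ₁ cos δ + cos φ₁ sin δ cos θ = (-0.4500)(0.9753) + (0.8930)(0.2207)(-0.7547) = -0.5876, so φ₂ = -35.99°.
Δλ = atan2(sin θ sin δ cos φ₁, cos δ − sin φ₁ sin φ₂) = atan2(0.1293, 0.7109) = 10.310°.
λ₂ = -123.666° + 10.310° = -113.36°.

-35.99°, -113.36°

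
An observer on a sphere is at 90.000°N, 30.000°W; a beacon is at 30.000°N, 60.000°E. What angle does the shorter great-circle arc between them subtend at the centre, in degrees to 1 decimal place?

60.0°

In radians: φ₁ = 1.5708, φ₂ = 0.5236, Δλ = 90.000° = 1.5708 rad.
Haversine: a = sin²(Δφ/2) + cos φ₁ cos φ₂ sin²(Δλ/2) = 0.2500 + (0.0000)(0.8660)(0.5000) = 0.25000.
Central angle c = 2·arcsin(√a) = 1.04720 rad.
So the angular separation is 60.0°.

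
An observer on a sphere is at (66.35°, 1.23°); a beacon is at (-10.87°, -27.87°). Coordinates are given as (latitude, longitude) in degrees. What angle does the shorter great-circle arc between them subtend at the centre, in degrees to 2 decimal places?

80.13°

In radians: φ₁ = 1.1580, φ₂ = -0.1897, Δλ = -29.100° = -0.5079 rad.
Haversine: a = sin²(Δφ/2) + cos φ₁ cos φ₂ sin²(Δλ/2) = 0.3894 + (0.4011)(0.9821)(0.0631) = 0.41426.
Central angle c = 2·arcsin(√a) = 1.39846 rad.
So the angular separation is 80.13°.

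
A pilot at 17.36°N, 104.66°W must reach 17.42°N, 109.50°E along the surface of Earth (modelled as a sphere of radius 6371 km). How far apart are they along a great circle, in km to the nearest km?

14636 km

Let φ₁ = 0.3030 rad, φ₂ = 0.3040 rad, and Δλ = -2.5454 rad.
Haversine: a = sin²(Δφ/2) + cos φ₁ cos φ₂ sin²(Δλ/2) = 0.0000 + (0.9544)(0.9541)(0.9137) = 0.83212.
Central angle c = 2·arcsin(√a) = 2.29726 rad.
Distance = R·c = 6371 × 2.2973 ≈ 14636 km.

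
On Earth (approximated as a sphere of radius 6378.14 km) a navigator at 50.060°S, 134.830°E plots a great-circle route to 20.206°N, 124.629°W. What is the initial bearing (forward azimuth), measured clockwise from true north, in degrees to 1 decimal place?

84.4°

Δλ = 100.541° = 1.7548 rad.
y = sin Δλ · cos φ₂ = (0.9831)(0.9385) = 0.9226
x = cos φ₁ sin φ₂ − sin φ₁ cos φ₂ cos Δλ = (0.6420)(0.3454) − (-0.7667)(0.9385)(-0.1829) = 0.0901
θ = atan2(y, x) = 84.42°, so the bearing is 84.4°.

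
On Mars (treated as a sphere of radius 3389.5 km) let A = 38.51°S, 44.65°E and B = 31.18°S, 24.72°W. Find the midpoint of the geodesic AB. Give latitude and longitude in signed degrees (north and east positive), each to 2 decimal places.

-40.24°, 8.20°

The central angle between A and B is δ = 0.9785 rad.
With f = 0.5, the slerp weights are sin((1−f)δ)/sin δ = 0.5665 and sin(fδ)/sin δ = 0.5665.
Weighted sum of the unit vectors: (0.5665)·(0.5567,0.5499,-0.6227) + (0.5665)·(0.7771,-0.3578,-0.5177) = (0.7556, 0.1088, -0.6460).
Converting back: φ = atan2(z, √(x²+y²)) = -40.24°, λ = atan2(y, x) = 8.20°.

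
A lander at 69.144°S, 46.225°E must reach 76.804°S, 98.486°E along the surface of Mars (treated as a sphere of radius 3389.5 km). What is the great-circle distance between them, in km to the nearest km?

In radians: φ₁ = -1.2068, φ₂ = -1.3405, Δλ = 52.261° = 0.9121 rad.
cos c = sin φ₁ sin φ₂ + cos φ₁ cos φ₂ cos Δλ = (-0.9345)(-0.9736) + (0.3560)(0.2283)(0.6121) = 0.95955,
so c = arccos(0.95955) = 0.28540 rad.
Distance = R·c = 3389.5 × 0.2854 ≈ 967 km.

967 km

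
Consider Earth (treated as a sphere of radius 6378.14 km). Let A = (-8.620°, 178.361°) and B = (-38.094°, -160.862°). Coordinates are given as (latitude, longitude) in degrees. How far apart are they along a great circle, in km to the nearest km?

With latitudes φ₁ = -8.620°, φ₂ = -38.094° and longitude difference Δλ = 20.777°:
cos c = sin φ₁ sin φ₂ + cos φ₁ cos φ₂ cos Δλ = (-0.1499)(-0.6170) + (0.9887)(0.7870)(0.9350) = 0.81998,
so c = arccos(0.81998) = 0.60943 rad.
Distance = R·c = 6378.14 × 0.6094 ≈ 3887 km.

3887 km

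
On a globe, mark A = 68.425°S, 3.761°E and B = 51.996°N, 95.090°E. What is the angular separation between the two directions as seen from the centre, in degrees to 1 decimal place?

137.6°

With latitudes φ₁ = -68.425°, φ₂ = 51.996° and longitude difference Δλ = 91.329°:
cos c = sin φ₁ sin φ₂ + cos φ₁ cos φ₂ cos Δλ = (-0.9299)(0.7880) + (0.3677)(0.6157)(-0.0232) = -0.73801,
so c = arccos(-0.73801) = 2.40092 rad.
So the angular separation is 137.6°.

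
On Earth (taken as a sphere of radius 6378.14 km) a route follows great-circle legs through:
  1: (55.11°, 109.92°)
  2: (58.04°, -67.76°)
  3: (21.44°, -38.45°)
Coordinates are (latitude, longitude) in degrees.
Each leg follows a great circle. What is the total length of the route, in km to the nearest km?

Leg 1→2: central angle 1.1665 rad, distance 7440.0 km.
Leg 2→3: central angle 0.7381 rad, distance 4707.7 km.
Total: 7440.0 + 4707.7 ≈ 12148 km.

12148 km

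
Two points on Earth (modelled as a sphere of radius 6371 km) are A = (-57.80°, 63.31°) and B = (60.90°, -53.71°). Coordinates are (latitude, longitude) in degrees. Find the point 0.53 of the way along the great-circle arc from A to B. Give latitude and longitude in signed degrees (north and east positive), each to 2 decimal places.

6.95°, 7.04°

Central angle δ = 2.6004 rad. Interpolating on the sphere with fraction f = 0.53:
P = [sin((1−f)δ)·A + sin(fδ)·B] / sin δ = 1.8245·A + 1.9054·B in Cartesian coordinates,
giving P = (0.9852, 0.1217, 0.1210), i.e. latitude 6.95°, longitude 7.04°.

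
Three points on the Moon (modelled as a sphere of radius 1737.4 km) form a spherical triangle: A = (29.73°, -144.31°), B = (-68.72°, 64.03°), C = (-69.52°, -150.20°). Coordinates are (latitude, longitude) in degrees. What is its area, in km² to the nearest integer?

1011719 km²

Side lengths (central angles): a = 0.6952, b = 1.7339, c = 2.4031 rad; semiperimeter s = 2.4161.
By l'Huilier's theorem, tan(E/4) = √[tan(s/2) tan((s−a)/2) tan((s−b)/2) tan((s−c)/2)], giving spherical excess E = 0.3352 rad.
Area = E·R² = 0.3352 × (1737.4)² ≈ 1011719 km².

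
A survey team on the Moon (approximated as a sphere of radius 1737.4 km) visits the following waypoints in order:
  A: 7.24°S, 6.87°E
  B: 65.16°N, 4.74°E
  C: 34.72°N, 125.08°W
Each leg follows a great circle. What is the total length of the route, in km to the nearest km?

4403 km

Leg A→B: central angle 1.2639 rad, distance 2195.9 km.
Leg B→C: central angle 1.2705 rad, distance 2207.4 km.
Total: 2195.9 + 2207.4 ≈ 4403 km.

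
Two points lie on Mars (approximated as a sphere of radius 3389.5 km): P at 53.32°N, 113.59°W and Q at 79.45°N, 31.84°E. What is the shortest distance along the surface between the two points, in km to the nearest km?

Let φ₁ = 0.9306 rad, φ₂ = 1.3867 rad, and Δλ = 2.5382 rad.
Haversine: a = sin²(Δφ/2) + cos φ₁ cos φ₂ sin²(Δλ/2) = 0.0511 + (0.5973)(0.1831)(0.9117) = 0.15082.
Central angle c = 2·arcsin(√a) = 0.79768 rad.
Distance = R·c = 3389.5 × 0.7977 ≈ 2704 km.

2704 km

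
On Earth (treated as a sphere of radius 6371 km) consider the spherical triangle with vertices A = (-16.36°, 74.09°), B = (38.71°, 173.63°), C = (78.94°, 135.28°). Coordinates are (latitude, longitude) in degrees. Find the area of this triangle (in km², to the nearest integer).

39106772 km²

Side lengths (central angles): a = 0.7508, b = 1.7597, c = 1.8757 rad; semiperimeter s = 2.1931.
By l'Huilier's theorem, tan(E/4) = √[tan(s/2) tan((s−a)/2) tan((s−b)/2) tan((s−c)/2)], giving spherical excess E = 0.9635 rad.
Area = E·R² = 0.9635 × (6371)² ≈ 39106772 km².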